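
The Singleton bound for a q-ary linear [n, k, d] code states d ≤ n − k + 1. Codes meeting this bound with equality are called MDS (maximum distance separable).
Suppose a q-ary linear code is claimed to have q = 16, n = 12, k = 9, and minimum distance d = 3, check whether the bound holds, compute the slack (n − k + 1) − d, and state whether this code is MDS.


Singleton RHS = n − k + 1 = 4, slack = 1, bound satisfied, not MDS.

Singleton bound: d ≤ n − k + 1.
Here n = 12, k = 9, so n − k + 1 = 4.
Given d = 3, check d ≤ 4: YES.
Slack = (n − k + 1) − d = 1.
The code is NOT MDS (slack = 1 > 0).
Description: the claimed parameters are [12, 9, 3]_16; such a code would be non-MDS.


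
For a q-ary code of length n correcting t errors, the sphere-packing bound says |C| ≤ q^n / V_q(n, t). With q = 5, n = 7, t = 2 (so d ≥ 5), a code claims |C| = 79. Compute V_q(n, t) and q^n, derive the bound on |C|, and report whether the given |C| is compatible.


V_q(n, t) = 365, q^n = 78125, Hamming bound = 214, |C| = 79 ≤ bound (satisfied).

Step 1: Compute V_q(n, t) = Σ_{j=0}^2 C(n, j) (q−1)^j.
  j = 0: C(7,0)·(4)^0 = 1·1 = 1.
  j = 1: C(7,1)·(4)^1 = 7·4 = 28.
  j = 2: C(7,2)·(4)^2 = 21·16 = 336.
  V_q(n, t) = 1 + 28 + 336 = 365.
Step 2: q^n = 5^7 = 78125.
Step 3: Hamming bound ⌊q^n / V_q(n,t)⌋ = ⌊78125/365⌋ = 214.
Step 4: Compare |C| = 79 to 214: satisfied.
The claimed |C| lies below the Hamming bound.


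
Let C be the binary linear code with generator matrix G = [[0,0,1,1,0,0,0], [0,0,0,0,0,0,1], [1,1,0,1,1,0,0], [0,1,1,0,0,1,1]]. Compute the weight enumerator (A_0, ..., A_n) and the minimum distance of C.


Weight distribution: A_0 = 1, A_1 = 1, A_2 = 1, A_3 = 4, A_4 = 5, A_5 = 3, A_6 = 1. Minimum distance d = 1.

Enumerate all 2^4 = 16 messages m ∈ F_2^4.
For each, compute codeword c = mG in F_2^7, then tally its weight.
  m = 0000 → c = 0000000, weight = 0.
  m = 1000 → c = 0011000, weight = 2.
  m = 0100 → c = 0000001, weight = 1.
  m = 1100 → c = 0011001, weight = 3.
  m = 0010 → c = 1101100, weight = 4.
  m = 1010 → c = 1110100, weight = 4.
  m = 0110 → c = 1101101, weight = 5.
  m = 1110 → c = 1110101, weight = 5.
  m = 0001 → c = 0110011, weight = 4.
  m = 1001 → c = 0101011, weight = 4.
  m = 0101 → c = 0110010, weight = 3.
  m = 1101 → c = 0101010, weight = 3.
  m = 0011 → c = 1011111, weight = 6.
  m = 1011 → c = 1000111, weight = 4.
  m = 0111 → c = 1011110, weight = 5.
  m = 1111 → c = 1000110, weight = 3.
Tally weights:
  weight 0: 1 codewords.
  weight 1: 1 codewords.
  weight 2: 1 codewords.
  weight 3: 4 codewords.
  weight 4: 5 codewords.
  weight 5: 3 codewords.
  weight 6: 1 codewords.
Minimum distance d = smallest w > 0 with A_w > 0 = 1.
Sanity: Σ A_w = 16 = 2^4 = 16 ✓.


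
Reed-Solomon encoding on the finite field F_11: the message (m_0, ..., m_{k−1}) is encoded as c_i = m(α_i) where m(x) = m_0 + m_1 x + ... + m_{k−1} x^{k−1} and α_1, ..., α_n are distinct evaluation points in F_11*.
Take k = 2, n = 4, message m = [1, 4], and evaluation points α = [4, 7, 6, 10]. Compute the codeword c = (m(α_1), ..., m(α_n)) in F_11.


c = [6, 7, 3, 8]

Message polynomial: m(x) = 1 + 4·x (mod 11).
For each evaluation point α_i, compute m(α_i) mod 11:
  α_1 = 4: Horner steps 4 → 6, so m(4) = 6.
  α_2 = 7: Horner steps 4 → 7, so m(7) = 7.
  α_3 = 6: Horner steps 4 → 3, so m(6) = 3.
  α_4 = 10: Horner steps 4 → 8, so m(10) = 8.
Codeword c = [6, 7, 3, 8] ∈ F_11^4.


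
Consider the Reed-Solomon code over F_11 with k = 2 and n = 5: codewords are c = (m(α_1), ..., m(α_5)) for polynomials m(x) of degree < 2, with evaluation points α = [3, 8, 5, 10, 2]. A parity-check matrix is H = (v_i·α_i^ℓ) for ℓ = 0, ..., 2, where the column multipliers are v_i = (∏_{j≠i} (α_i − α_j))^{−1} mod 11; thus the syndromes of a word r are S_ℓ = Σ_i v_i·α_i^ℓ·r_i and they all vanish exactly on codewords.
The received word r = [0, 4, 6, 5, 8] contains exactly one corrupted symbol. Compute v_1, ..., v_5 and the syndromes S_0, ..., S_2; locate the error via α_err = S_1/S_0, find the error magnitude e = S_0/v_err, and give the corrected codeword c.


S = (5, 6, 5), error at position 4, error magnitude e = 6, c = [0, 4, 6, 10, 8].

Step 1: column multipliers v_i = (∏_{j≠i}(α_i − α_j))^{−1} mod 11.
  i = 1 (α = 3): (3−8)(3−5)(3−10)(3−2) = (−5)·(−2)·(−7)·1 = −70 ≡ 7, so v_1 = 7^{−1} = 8 (mod 11).
  i = 2 (α = 8): (8−3)(8−5)(8−10)(8−2) = 5·3·(−2)·6 = −180 ≡ 7, so v_2 = 7^{−1} = 8 (mod 11).
  i = 3 (α = 5): (5−3)(5−8)(5−10)(5−2) = 2·(−3)·(−5)·3 = 90 ≡ 2, so v_3 = 2^{−1} = 6 (mod 11).
  i = 4 (α = 10): (10−3)(10−8)(10−5)(10−2) = 7·2·5·8 = 560 ≡ 10, so v_4 = 10^{−1} = 10 (mod 11).
  i = 5 (α = 2): (2−3)(2−8)(2−5)(2−10) = (−1)·(−6)·(−3)·(−8) = 144 ≡ 1, so v_5 = 1^{−1} = 1 (mod 11).
  v = [8, 8, 6, 10, 1].
Step 2: syndromes of r = [0, 4, 6, 5, 8] (all sums mod 11).
  S_0 = Σ v_i r_i = 8·0 + 8·4 + 6·6 + 10·5 + 1·8 = 126 ≡ 5.
  S_1 = Σ v_i α_i r_i = 8·3·0 + 8·8·4 + 6·5·6 + 10·10·5 + 1·2·8 = 952 ≡ 6.
  α_i^2 mod 11 = [9, 9, 3, 1, 4].
  S_2 = Σ v_i α_i^2 r_i = 8·9·0 + 8·9·4 + 6·3·6 + 10·1·5 + 1·4·8 = 478 ≡ 5.
  S = (5, 6, 5) ≠ 0, so r is not a codeword (an error is present).
Step 3: locate the error. For a single error e at position i, S_ℓ = v_i·e·α_i^ℓ, so α_err = S_1/S_0.
  S_0^{−1} = 5^{−1} = 9 (mod 11), so α_err = 6·9 = 54 ≡ 10 = α_4. Error position i = 4.
  Consistency check: S_2/S_1 = 5·2 = 10 ≡ 10 = α_err ✓ (single-error assumption holds).
Step 4: error magnitude e = S_0/v_4 = S_0·∏_{j≠4}(α_4 − α_j) = 5·10 = 50 ≡ 6 (mod 11).
Step 5: correct position 4: c_4 = r_4 − e = 5 − 6 ≡ 10 (mod 11). Hence c = [0, 4, 6, 10, 8].
  Check: interpolating c through the α_i gives m(x) = 2 + 3·x (degree < 2) with m(α_i) = c_i for every i, so c is indeed a codeword.


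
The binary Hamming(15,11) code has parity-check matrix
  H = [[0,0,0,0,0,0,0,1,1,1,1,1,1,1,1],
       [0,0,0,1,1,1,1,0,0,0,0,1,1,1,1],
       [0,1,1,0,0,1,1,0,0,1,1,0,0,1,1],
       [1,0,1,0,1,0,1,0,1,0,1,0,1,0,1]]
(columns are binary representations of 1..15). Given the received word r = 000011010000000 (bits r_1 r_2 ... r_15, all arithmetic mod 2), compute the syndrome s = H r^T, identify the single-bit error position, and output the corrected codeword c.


s = (1, 0, 1, 1)^T, error position = 11, corrected codeword c = 000011010010000

Compute s = H r^T mod 2 one row at a time:
  s_1 = 1 + 0 + 0 + 0 + 0 + 0 + 0 + 0 = 1 ≡ 1 (mod 2).
  s_2 = 0 + 1 + 1 + 0 + 0 + 0 + 0 + 0 = 2 ≡ 0 (mod 2).
  s_3 = 0 + 0 + 1 + 0 + 0 + 0 + 0 + 0 = 1 ≡ 1 (mod 2).
  s_4 = 0 + 0 + 1 + 0 + 0 + 0 + 0 + 0 = 1 ≡ 1 (mod 2).
s = (1, 0, 1, 1)^T — this equals column 11 of H (binary 1011), so error is at position 11.
Correct: flip bit 11 of r = 000011010000000 to get c = 000011010010000.


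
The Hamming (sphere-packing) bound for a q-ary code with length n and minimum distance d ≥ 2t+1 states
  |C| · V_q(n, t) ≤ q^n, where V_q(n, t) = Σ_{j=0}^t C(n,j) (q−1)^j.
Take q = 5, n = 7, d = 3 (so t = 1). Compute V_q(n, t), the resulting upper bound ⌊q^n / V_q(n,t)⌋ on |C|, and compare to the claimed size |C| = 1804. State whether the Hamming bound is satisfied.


V_q(n, t) = 29, q^n = 78125, Hamming bound = 2693, |C| = 1804 ≤ bound (satisfied).

Step 1: Compute V_q(n, t) = Σ_{j=0}^1 C(n, j) (q−1)^j.
  j = 0: C(7,0)·(4)^0 = 1·1 = 1.
  j = 1: C(7,1)·(4)^1 = 7·4 = 28.
  V_q(n, t) = 1 + 28 = 29.
Step 2: q^n = 5^7 = 78125.
Step 3: Hamming bound ⌊q^n / V_q(n,t)⌋ = ⌊78125/29⌋ = 2693.
Step 4: Compare |C| = 1804 to 2693: satisfied.
The claimed |C| lies below the Hamming bound.


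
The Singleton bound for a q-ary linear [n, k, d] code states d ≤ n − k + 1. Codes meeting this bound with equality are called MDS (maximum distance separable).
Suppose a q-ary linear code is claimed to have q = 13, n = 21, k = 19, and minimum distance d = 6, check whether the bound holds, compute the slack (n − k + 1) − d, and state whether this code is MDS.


Singleton RHS = n − k + 1 = 3, slack = -3, bound violated (no such code; not MDS).

Singleton bound: d ≤ n − k + 1.
Here n = 21, k = 19, so n − k + 1 = 3.
Given d = 6, check d ≤ 3: NO.
Slack = (n − k + 1) − d = -3.
The slack is negative: d = 6 exceeds n − k + 1 = 3 by 3, so the Singleton bound is violated and no linear [21, 19, 6]_13 code can exist. In particular it is not MDS (MDS requires d = n − k + 1 exactly).
Description: the claimed parameters are [21, 19, 6]_13; such a code would be impossible (violates the Singleton bound).


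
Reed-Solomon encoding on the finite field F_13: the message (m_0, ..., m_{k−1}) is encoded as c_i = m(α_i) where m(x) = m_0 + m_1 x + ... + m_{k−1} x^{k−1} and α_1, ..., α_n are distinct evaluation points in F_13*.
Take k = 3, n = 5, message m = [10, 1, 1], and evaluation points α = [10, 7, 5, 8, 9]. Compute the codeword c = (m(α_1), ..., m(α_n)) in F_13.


c = [3, 1, 1, 4, 9]

Message polynomial: m(x) = 10 + 1·x + 1·x^2 (mod 13).
For each evaluation point α_i, compute m(α_i) mod 13:
  α_1 = 10: Horner steps 1 → 11 → 3, so m(10) = 3.
  α_2 = 7: Horner steps 1 → 8 → 1, so m(7) = 1.
  α_3 = 5: Horner steps 1 → 6 → 1, so m(5) = 1.
  α_4 = 8: Horner steps 1 → 9 → 4, so m(8) = 4.
  α_5 = 9: Horner steps 1 → 10 → 9, so m(9) = 9.
Codeword c = [3, 1, 1, 4, 9] ∈ F_13^5.


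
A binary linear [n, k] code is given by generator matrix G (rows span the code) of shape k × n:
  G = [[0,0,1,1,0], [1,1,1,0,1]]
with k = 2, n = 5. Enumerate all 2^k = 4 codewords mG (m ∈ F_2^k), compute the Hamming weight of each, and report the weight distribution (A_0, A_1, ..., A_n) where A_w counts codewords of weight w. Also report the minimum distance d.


Weight distribution: A_0 = 1, A_2 = 1, A_4 = 2. Minimum distance d = 2.

Enumerate all 2^2 = 4 messages m ∈ F_2^2.
For each, compute codeword c = mG in F_2^5, then tally its weight.
  m = 00 → c = 00000, weight = 0.
  m = 10 → c = 00110, weight = 2.
  m = 01 → c = 11101, weight = 4.
  m = 11 → c = 11011, weight = 4.
Tally weights:
  weight 0: 1 codewords.
  weight 2: 1 codewords.
  weight 4: 2 codewords.
Minimum distance d = smallest w > 0 with A_w > 0 = 2.
Sanity: Σ A_w = 4 = 2^2 = 4 ✓.


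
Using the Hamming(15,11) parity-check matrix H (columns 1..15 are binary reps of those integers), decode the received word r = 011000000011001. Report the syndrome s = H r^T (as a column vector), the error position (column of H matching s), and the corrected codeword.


s = (1, 0, 0, 1)^T, error position = 9, corrected codeword c = 011000001011001

Compute s = H r^T mod 2 one row at a time:
  s_1 = 0 + 0 + 0 + 1 + 1 + 0 + 0 + 1 = 3 ≡ 1 (mod 2).
  s_2 = 0 + 0 + 0 + 0 + 1 + 0 + 0 + 1 = 2 ≡ 0 (mod 2).
  s_3 = 1 + 1 + 0 + 0 + 0 + 1 + 0 + 1 = 4 ≡ 0 (mod 2).
  s_4 = 0 + 1 + 0 + 0 + 0 + 1 + 0 + 1 = 3 ≡ 1 (mod 2).
s = (1, 0, 0, 1)^T — this equals column 9 of H (binary 1001), so error is at position 9.
Correct: flip bit 9 of r = 011000000011001 to get c = 011000001011001.


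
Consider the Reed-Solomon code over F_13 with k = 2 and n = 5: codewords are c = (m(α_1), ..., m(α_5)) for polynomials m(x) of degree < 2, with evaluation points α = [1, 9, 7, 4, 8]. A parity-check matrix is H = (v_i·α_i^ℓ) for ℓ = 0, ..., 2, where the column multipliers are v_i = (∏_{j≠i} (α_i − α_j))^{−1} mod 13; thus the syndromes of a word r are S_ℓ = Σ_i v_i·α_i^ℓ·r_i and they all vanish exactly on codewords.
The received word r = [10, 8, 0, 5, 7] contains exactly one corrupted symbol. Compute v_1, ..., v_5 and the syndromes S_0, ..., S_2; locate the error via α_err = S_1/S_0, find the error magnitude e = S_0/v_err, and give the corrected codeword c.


S = (10, 12, 4), error at position 2, error magnitude e = 7, c = [10, 1, 0, 5, 7].

Step 1: column multipliers v_i = (∏_{j≠i}(α_i − α_j))^{−1} mod 13.
  i = 1 (α = 1): (1−9)(1−7)(1−4)(1−8) = (−8)·(−6)·(−3)·(−7) = 1008 ≡ 7, so v_1 = 7^{−1} = 2 (mod 13).
  i = 2 (α = 9): (9−1)(9−7)(9−4)(9−8) = 8·2·5·1 = 80 ≡ 2, so v_2 = 2^{−1} = 7 (mod 13).
  i = 3 (α = 7): (7−1)(7−9)(7−4)(7−8) = 6·(−2)·3·(−1) = 36 ≡ 10, so v_3 = 10^{−1} = 4 (mod 13).
  i = 4 (α = 4): (4−1)(4−9)(4−7)(4−8) = 3·(−5)·(−3)·(−4) = −180 ≡ 2, so v_4 = 2^{−1} = 7 (mod 13).
  i = 5 (α = 8): (8−1)(8−9)(8−7)(8−4) = 7·(−1)·1·4 = −28 ≡ 11, so v_5 = 11^{−1} = 6 (mod 13).
  v = [2, 7, 4, 7, 6].
Step 2: syndromes of r = [10, 8, 0, 5, 7] (all sums mod 13).
  S_0 = Σ v_i r_i = 2·10 + 7·8 + 4·0 + 7·5 + 6·7 = 153 ≡ 10.
  S_1 = Σ v_i α_i r_i = 2·1·10 + 7·9·8 + 4·7·0 + 7·4·5 + 6·8·7 = 1000 ≡ 12.
  α_i^2 mod 13 = [1, 3, 10, 3, 12].
  S_2 = Σ v_i α_i^2 r_i = 2·1·10 + 7·3·8 + 4·10·0 + 7·3·5 + 6·12·7 = 797 ≡ 4.
  S = (10, 12, 4) ≠ 0, so r is not a codeword (an error is present).
Step 3: locate the error. For a single error e at position i, S_ℓ = v_i·e·α_i^ℓ, so α_err = S_1/S_0.
  S_0^{−1} = 10^{−1} = 4 (mod 13), so α_err = 12·4 = 48 ≡ 9 = α_2. Error position i = 2.
  Consistency check: S_2/S_1 = 4·12 = 48 ≡ 9 = α_err ✓ (single-error assumption holds).
Step 4: error magnitude e = S_0/v_2 = S_0·∏_{j≠2}(α_2 − α_j) = 10·2 = 20 ≡ 7 (mod 13).
Step 5: correct position 2: c_2 = r_2 − e = 8 − 7 ≡ 1 (mod 13). Hence c = [10, 1, 0, 5, 7].
  Check: interpolating c through the α_i gives m(x) = 3 + 7·x (degree < 2) with m(α_i) = c_i for every i, so c is indeed a codeword.


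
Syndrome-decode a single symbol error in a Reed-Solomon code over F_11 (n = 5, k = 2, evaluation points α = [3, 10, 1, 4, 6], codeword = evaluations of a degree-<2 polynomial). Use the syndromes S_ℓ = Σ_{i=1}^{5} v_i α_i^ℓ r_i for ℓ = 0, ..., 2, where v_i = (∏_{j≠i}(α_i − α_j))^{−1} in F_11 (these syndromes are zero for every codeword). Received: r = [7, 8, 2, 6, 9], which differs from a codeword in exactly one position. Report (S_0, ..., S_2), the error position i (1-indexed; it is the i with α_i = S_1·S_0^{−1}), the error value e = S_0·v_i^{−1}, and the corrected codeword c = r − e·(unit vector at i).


S = (8, 10, 7), error at position 4, error magnitude e = 2, c = [7, 8, 2, 4, 9].

Step 1: column multipliers v_i = (∏_{j≠i}(α_i − α_j))^{−1} mod 11.
  i = 1 (α = 3): (3−10)(3−1)(3−4)(3−6) = (−7)·2·(−1)·(−3) = −42 ≡ 2, so v_1 = 2^{−1} = 6 (mod 11).
  i = 2 (α = 10): (10−3)(10−1)(10−4)(10−6) = 7·9·6·4 = 1512 ≡ 5, so v_2 = 5^{−1} = 9 (mod 11).
  i = 3 (α = 1): (1−3)(1−10)(1−4)(1−6) = (−2)·(−9)·(−3)·(−5) = 270 ≡ 6, so v_3 = 6^{−1} = 2 (mod 11).
  i = 4 (α = 4): (4−3)(4−10)(4−1)(4−6) = 1·(−6)·3·(−2) = 36 ≡ 3, so v_4 = 3^{−1} = 4 (mod 11).
  i = 5 (α = 6): (6−3)(6−10)(6−1)(6−4) = 3·(−4)·5·2 = −120 ≡ 1, so v_5 = 1^{−1} = 1 (mod 11).
  v = [6, 9, 2, 4, 1].
Step 2: syndromes of r = [7, 8, 2, 6, 9] (all sums mod 11).
  S_0 = Σ v_i r_i = 6·7 + 9·8 + 2·2 + 4·6 + 1·9 = 151 ≡ 8.
  S_1 = Σ v_i α_i r_i = 6·3·7 + 9·10·8 + 2·1·2 + 4·4·6 + 1·6·9 = 1000 ≡ 10.
  α_i^2 mod 11 = [9, 1, 1, 5, 3].
  S_2 = Σ v_i α_i^2 r_i = 6·9·7 + 9·1·8 + 2·1·2 + 4·5·6 + 1·3·9 = 601 ≡ 7.
  S = (8, 10, 7) ≠ 0, so r is not a codeword (an error is present).
Step 3: locate the error. For a single error e at position i, S_ℓ = v_i·e·α_i^ℓ, so α_err = S_1/S_0.
  S_0^{−1} = 8^{−1} = 7 (mod 11), so α_err = 10·7 = 70 ≡ 4 = α_4. Error position i = 4.
  Consistency check: S_2/S_1 = 7·10 = 70 ≡ 4 = α_err ✓ (single-error assumption holds).
Step 4: error magnitude e = S_0/v_4 = S_0·∏_{j≠4}(α_4 − α_j) = 8·3 = 24 ≡ 2 (mod 11).
Step 5: correct position 4: c_4 = r_4 − e = 6 − 2 ≡ 4 (mod 11). Hence c = [7, 8, 2, 4, 9].
  Check: interpolating c through the α_i gives m(x) = 5 + 8·x (degree < 2) with m(α_i) = c_i for every i, so c is indeed a codeword.


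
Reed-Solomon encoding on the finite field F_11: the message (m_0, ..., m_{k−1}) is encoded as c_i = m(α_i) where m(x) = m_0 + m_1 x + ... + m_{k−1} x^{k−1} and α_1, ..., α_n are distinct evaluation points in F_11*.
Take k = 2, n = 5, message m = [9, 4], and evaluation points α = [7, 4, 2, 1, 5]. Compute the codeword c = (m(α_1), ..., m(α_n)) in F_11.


c = [4, 3, 6, 2, 7]

Message polynomial: m(x) = 9 + 4·x (mod 11).
For each evaluation point α_i, compute m(α_i) mod 11:
  α_1 = 7: Horner steps 4 → 4, so m(7) = 4.
  α_2 = 4: Horner steps 4 → 3, so m(4) = 3.
  α_3 = 2: Horner steps 4 → 6, so m(2) = 6.
  α_4 = 1: Horner steps 4 → 2, so m(1) = 2.
  α_5 = 5: Horner steps 4 → 7, so m(5) = 7.
Codeword c = [4, 3, 6, 2, 7] ∈ F_11^5.


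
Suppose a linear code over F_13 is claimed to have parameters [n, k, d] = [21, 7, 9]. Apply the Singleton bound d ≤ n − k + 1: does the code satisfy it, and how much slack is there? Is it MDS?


Singleton RHS = n − k + 1 = 15, slack = 6, bound satisfied, not MDS.

Singleton bound: d ≤ n − k + 1.
Here n = 21, k = 7, so n − k + 1 = 15.
Given d = 9, check d ≤ 15: YES.
Slack = (n − k + 1) − d = 6.
The code is NOT MDS (slack = 6 > 0).
Description: the claimed parameters are [21, 7, 9]_13; such a code would be non-MDS.


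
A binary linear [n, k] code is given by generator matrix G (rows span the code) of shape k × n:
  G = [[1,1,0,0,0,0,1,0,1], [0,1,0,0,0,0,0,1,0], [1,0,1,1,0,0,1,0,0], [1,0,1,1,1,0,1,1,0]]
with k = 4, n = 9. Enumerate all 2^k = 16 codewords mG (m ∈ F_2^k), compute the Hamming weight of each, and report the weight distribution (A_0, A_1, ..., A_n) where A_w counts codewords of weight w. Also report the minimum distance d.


Weight distribution: A_0 = 1, A_2 = 3, A_4 = 7, A_6 = 5. Minimum distance d = 2.

Enumerate all 2^4 = 16 messages m ∈ F_2^4.
For each, compute codeword c = mG in F_2^9, then tally its weight.
  m = 0000 → c = 000000000, weight = 0.
  m = 1000 → c = 110000101, weight = 4.
  m = 0100 → c = 010000010, weight = 2.
  m = 1100 → c = 100000111, weight = 4.
  m = 0010 → c = 101100100, weight = 4.
  m = 1010 → c = 011100001, weight = 4.
  m = 0110 → c = 111100110, weight = 6.
  m = 1110 → c = 001100011, weight = 4.
  m = 0001 → c = 101110110, weight = 6.
  m = 1001 → c = 011110011, weight = 6.
  m = 0101 → c = 111110100, weight = 6.
  m = 1101 → c = 001110001, weight = 4.
  m = 0011 → c = 000010010, weight = 2.
  m = 1011 → c = 110010111, weight = 6.
  m = 0111 → c = 010010000, weight = 2.
  m = 1111 → c = 100010101, weight = 4.
Tally weights:
  weight 0: 1 codewords.
  weight 2: 3 codewords.
  weight 4: 7 codewords.
  weight 6: 5 codewords.
Minimum distance d = smallest w > 0 with A_w > 0 = 2.
Sanity: Σ A_w = 16 = 2^4 = 16 ✓.


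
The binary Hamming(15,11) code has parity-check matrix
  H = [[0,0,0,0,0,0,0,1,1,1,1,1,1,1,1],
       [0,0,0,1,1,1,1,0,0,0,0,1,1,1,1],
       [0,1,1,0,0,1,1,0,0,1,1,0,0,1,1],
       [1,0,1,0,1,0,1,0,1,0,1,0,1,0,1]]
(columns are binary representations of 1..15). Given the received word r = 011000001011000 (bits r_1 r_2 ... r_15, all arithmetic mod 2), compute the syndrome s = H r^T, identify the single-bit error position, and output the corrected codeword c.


s = (1, 1, 1, 1)^T, error position = 15, corrected codeword c = 011000001011001

Compute s = H r^T mod 2 one row at a time:
  s_1 = 0 + 1 + 0 + 1 + 1 + 0 + 0 + 0 = 3 ≡ 1 (mod 2).
  s_2 = 0 + 0 + 0 + 0 + 1 + 0 + 0 + 0 = 1 ≡ 1 (mod 2).
  s_3 = 1 + 1 + 0 + 0 + 0 + 1 + 0 + 0 = 3 ≡ 1 (mod 2).
  s_4 = 0 + 1 + 0 + 0 + 1 + 1 + 0 + 0 = 3 ≡ 1 (mod 2).
s = (1, 1, 1, 1)^T — this equals column 15 of H (binary 1111), so error is at position 15.
Correct: flip bit 15 of r = 011000001011000 to get c = 011000001011001.


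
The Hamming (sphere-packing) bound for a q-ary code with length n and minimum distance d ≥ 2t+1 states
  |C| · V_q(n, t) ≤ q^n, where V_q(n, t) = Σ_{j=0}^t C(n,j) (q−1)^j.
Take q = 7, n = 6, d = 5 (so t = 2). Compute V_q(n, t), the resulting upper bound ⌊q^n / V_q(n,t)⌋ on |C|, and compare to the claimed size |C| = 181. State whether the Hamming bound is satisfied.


V_q(n, t) = 577, q^n = 117649, Hamming bound = 203, |C| = 181 ≤ bound (satisfied).

Step 1: Compute V_q(n, t) = Σ_{j=0}^2 C(n, j) (q−1)^j.
  j = 0: C(6,0)·(6)^0 = 1·1 = 1.
  j = 1: C(6,1)·(6)^1 = 6·6 = 36.
  j = 2: C(6,2)·(6)^2 = 15·36 = 540.
  V_q(n, t) = 1 + 36 + 540 = 577.
Step 2: q^n = 7^6 = 117649.
Step 3: Hamming bound ⌊q^n / V_q(n,t)⌋ = ⌊117649/577⌋ = 203.
Step 4: Compare |C| = 181 to 203: satisfied.
The claimed |C| lies below the Hamming bound.


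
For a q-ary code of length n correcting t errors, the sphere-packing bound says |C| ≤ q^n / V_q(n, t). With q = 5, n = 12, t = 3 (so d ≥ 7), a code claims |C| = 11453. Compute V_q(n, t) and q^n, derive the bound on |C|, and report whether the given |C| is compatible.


V_q(n, t) = 15185, q^n = 244140625, Hamming bound = 16077, |C| = 11453 ≤ bound (satisfied).

Step 1: Compute V_q(n, t) = Σ_{j=0}^3 C(n, j) (q−1)^j.
  j = 0: C(12,0)·(4)^0 = 1·1 = 1.
  j = 1: C(12,1)·(4)^1 = 12·4 = 48.
  j = 2: C(12,2)·(4)^2 = 66·16 = 1056.
  j = 3: C(12,3)·(4)^3 = 220·64 = 14080.
  V_q(n, t) = 1 + 48 + 1056 + 14080 = 15185.
Step 2: q^n = 5^12 = 244140625.
Step 3: Hamming bound ⌊q^n / V_q(n,t)⌋ = ⌊244140625/15185⌋ = 16077.
Step 4: Compare |C| = 11453 to 16077: satisfied.
The claimed |C| lies below the Hamming bound.


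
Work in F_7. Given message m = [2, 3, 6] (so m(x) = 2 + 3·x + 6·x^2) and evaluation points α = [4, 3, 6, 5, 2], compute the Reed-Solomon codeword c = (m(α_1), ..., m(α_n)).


c = [5, 2, 5, 6, 4]

Message polynomial: m(x) = 2 + 3·x + 6·x^2 (mod 7).
For each evaluation point α_i, compute m(α_i) mod 7:
  α_1 = 4: Horner steps 6 → 6 → 5, so m(4) = 5.
  α_2 = 3: Horner steps 6 → 0 → 2, so m(3) = 2.
  α_3 = 6: Horner steps 6 → 4 → 5, so m(6) = 5.
  α_4 = 5: Horner steps 6 → 5 → 6, so m(5) = 6.
  α_5 = 2: Horner steps 6 → 1 → 4, so m(2) = 4.
Codeword c = [5, 2, 5, 6, 4] ∈ F_7^5.


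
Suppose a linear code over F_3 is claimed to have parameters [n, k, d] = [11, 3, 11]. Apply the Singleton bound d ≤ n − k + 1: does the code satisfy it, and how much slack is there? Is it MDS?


Singleton RHS = n − k + 1 = 9, slack = -2, bound violated (no such code; not MDS).

Singleton bound: d ≤ n − k + 1.
Here n = 11, k = 3, so n − k + 1 = 9.
Given d = 11, check d ≤ 9: NO.
Slack = (n − k + 1) − d = -2.
The slack is negative: d = 11 exceeds n − k + 1 = 9 by 2, so the Singleton bound is violated and no linear [11, 3, 11]_3 code can exist. In particular it is not MDS (MDS requires d = n − k + 1 exactly).
Description: the claimed parameters are [11, 3, 11]_3; such a code would be impossible (violates the Singleton bound).


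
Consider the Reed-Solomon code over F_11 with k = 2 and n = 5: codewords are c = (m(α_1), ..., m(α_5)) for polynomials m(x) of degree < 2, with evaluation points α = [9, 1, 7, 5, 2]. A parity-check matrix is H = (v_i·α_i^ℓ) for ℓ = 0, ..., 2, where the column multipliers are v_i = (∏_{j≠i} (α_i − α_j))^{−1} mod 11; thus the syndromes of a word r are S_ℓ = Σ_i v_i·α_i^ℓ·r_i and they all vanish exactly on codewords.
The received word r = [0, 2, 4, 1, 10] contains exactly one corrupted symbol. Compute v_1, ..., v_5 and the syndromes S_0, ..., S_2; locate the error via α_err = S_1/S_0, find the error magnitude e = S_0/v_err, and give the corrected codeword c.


S = (9, 8, 1), error at position 3, error magnitude e = 9, c = [0, 2, 6, 1, 10].

Step 1: column multipliers v_i = (∏_{j≠i}(α_i − α_j))^{−1} mod 11.
  i = 1 (α = 9): (9−1)(9−7)(9−5)(9−2) = 8·2·4·7 = 448 ≡ 8, so v_1 = 8^{−1} = 7 (mod 11).
  i = 2 (α = 1): (1−9)(1−7)(1−5)(1−2) = (−8)·(−6)·(−4)·(−1) = 192 ≡ 5, so v_2 = 5^{−1} = 9 (mod 11).
  i = 3 (α = 7): (7−9)(7−1)(7−5)(7−2) = (−2)·6·2·5 = −120 ≡ 1, so v_3 = 1^{−1} = 1 (mod 11).
  i = 4 (α = 5): (5−9)(5−1)(5−7)(5−2) = (−4)·4·(−2)·3 = 96 ≡ 8, so v_4 = 8^{−1} = 7 (mod 11).
  i = 5 (α = 2): (2−9)(2−1)(2−7)(2−5) = (−7)·1·(−5)·(−3) = −105 ≡ 5, so v_5 = 5^{−1} = 9 (mod 11).
  v = [7, 9, 1, 7, 9].
Step 2: syndromes of r = [0, 2, 4, 1, 10] (all sums mod 11).
  S_0 = Σ v_i r_i = 7·0 + 9·2 + 1·4 + 7·1 + 9·10 = 119 ≡ 9.
  S_1 = Σ v_i α_i r_i = 7·9·0 + 9·1·2 + 1·7·4 + 7·5·1 + 9·2·10 = 261 ≡ 8.
  α_i^2 mod 11 = [4, 1, 5, 3, 4].
  S_2 = Σ v_i α_i^2 r_i = 7·4·0 + 9·1·2 + 1·5·4 + 7·3·1 + 9·4·10 = 419 ≡ 1.
  S = (9, 8, 1) ≠ 0, so r is not a codeword (an error is present).
Step 3: locate the error. For a single error e at position i, S_ℓ = v_i·e·α_i^ℓ, so α_err = S_1/S_0.
  S_0^{−1} = 9^{−1} = 5 (mod 11), so α_err = 8·5 = 40 ≡ 7 = α_3. Error position i = 3.
  Consistency check: S_2/S_1 = 1·7 = 7 ≡ 7 = α_err ✓ (single-error assumption holds).
Step 4: error magnitude e = S_0/v_3 = S_0·∏_{j≠3}(α_3 − α_j) = 9·1 = 9 ≡ 9 (mod 11).
Step 5: correct position 3: c_3 = r_3 − e = 4 − 9 ≡ 6 (mod 11). Hence c = [0, 2, 6, 1, 10].
  Check: interpolating c through the α_i gives m(x) = 5 + 8·x (degree < 2) with m(α_i) = c_i for every i, so c is indeed a codeword.


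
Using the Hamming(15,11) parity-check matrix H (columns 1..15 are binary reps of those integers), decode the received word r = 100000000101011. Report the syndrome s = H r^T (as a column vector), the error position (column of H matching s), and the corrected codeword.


s = (0, 1, 1, 0)^T, error position = 6, corrected codeword c = 100001000101011

Compute s = H r^T mod 2 one row at a time:
  s_1 = 0 + 0 + 1 + 0 + 1 + 0 + 1 + 1 = 4 ≡ 0 (mod 2).
  s_2 = 0 + 0 + 0 + 0 + 1 + 0 + 1 + 1 = 3 ≡ 1 (mod 2).
  s_3 = 0 + 0 + 0 + 0 + 1 + 0 + 1 + 1 = 3 ≡ 1 (mod 2).
  s_4 = 1 + 0 + 0 + 0 + 0 + 0 + 0 + 1 = 2 ≡ 0 (mod 2).
s = (0, 1, 1, 0)^T — this equals column 6 of H (binary 0110), so error is at position 6.
Correct: flip bit 6 of r = 100000000101011 to get c = 100001000101011.


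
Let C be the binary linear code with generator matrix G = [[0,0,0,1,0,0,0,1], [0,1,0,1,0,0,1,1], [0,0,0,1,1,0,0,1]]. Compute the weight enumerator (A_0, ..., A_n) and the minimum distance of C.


Weight distribution: A_0 = 1, A_1 = 1, A_2 = 2, A_3 = 2, A_4 = 1, A_5 = 1. Minimum distance d = 1.

Enumerate all 2^3 = 8 messages m ∈ F_2^3.
For each, compute codeword c = mG in F_2^8, then tally its weight.
  m = 000 → c = 00000000, weight = 0.
  m = 100 → c = 00010001, weight = 2.
  m = 010 → c = 01010011, weight = 4.
  m = 110 → c = 01000010, weight = 2.
  m = 001 → c = 00011001, weight = 3.
  m = 101 → c = 00001000, weight = 1.
  m = 011 → c = 01001010, weight = 3.
  m = 111 → c = 01011011, weight = 5.
Tally weights:
  weight 0: 1 codewords.
  weight 1: 1 codewords.
  weight 2: 2 codewords.
  weight 3: 2 codewords.
  weight 4: 1 codewords.
  weight 5: 1 codewords.
Minimum distance d = smallest w > 0 with A_w > 0 = 1.
Sanity: Σ A_w = 8 = 2^3 = 8 ✓.


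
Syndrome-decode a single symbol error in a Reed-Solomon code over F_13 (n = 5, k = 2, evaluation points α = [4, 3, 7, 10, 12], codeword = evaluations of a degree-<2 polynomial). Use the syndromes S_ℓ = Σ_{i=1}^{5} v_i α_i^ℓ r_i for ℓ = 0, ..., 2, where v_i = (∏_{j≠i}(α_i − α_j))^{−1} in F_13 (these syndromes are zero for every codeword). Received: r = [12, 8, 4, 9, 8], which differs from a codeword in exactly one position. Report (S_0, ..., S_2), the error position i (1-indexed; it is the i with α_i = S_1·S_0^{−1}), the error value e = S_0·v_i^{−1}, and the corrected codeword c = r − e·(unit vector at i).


S = (3, 9, 1), error at position 2, error magnitude e = 2, c = [12, 6, 4, 9, 8].

Step 1: column multipliers v_i = (∏_{j≠i}(α_i − α_j))^{−1} mod 13.
  i = 1 (α = 4): (4−3)(4−7)(4−10)(4−12) = 1·(−3)·(−6)·(−8) = −144 ≡ 12, so v_1 = 12^{−1} = 12 (mod 13).
  i = 2 (α = 3): (3−4)(3−7)(3−10)(3−12) = (−1)·(−4)·(−7)·(−9) = 252 ≡ 5, so v_2 = 5^{−1} = 8 (mod 13).
  i = 3 (α = 7): (7−4)(7−3)(7−10)(7−12) = 3·4·(−3)·(−5) = 180 ≡ 11, so v_3 = 11^{−1} = 6 (mod 13).
  i = 4 (α = 10): (10−4)(10−3)(10−7)(10−12) = 6·7·3·(−2) = −252 ≡ 8, so v_4 = 8^{−1} = 5 (mod 13).
  i = 5 (α = 12): (12−4)(12−3)(12−7)(12−10) = 8·9·5·2 = 720 ≡ 5, so v_5 = 5^{−1} = 8 (mod 13).
  v = [12, 8, 6, 5, 8].
Step 2: syndromes of r = [12, 8, 4, 9, 8] (all sums mod 13).
  S_0 = Σ v_i r_i = 12·12 + 8·8 + 6·4 + 5·9 + 8·8 = 341 ≡ 3.
  S_1 = Σ v_i α_i r_i = 12·4·12 + 8·3·8 + 6·7·4 + 5·10·9 + 8·12·8 = 2154 ≡ 9.
  α_i^2 mod 13 = [3, 9, 10, 9, 1].
  S_2 = Σ v_i α_i^2 r_i = 12·3·12 + 8·9·8 + 6·10·4 + 5·9·9 + 8·1·8 = 1717 ≡ 1.
  S = (3, 9, 1) ≠ 0, so r is not a codeword (an error is present).
Step 3: locate the error. For a single error e at position i, S_ℓ = v_i·e·α_i^ℓ, so α_err = S_1/S_0.
  S_0^{−1} = 3^{−1} = 9 (mod 13), so α_err = 9·9 = 81 ≡ 3 = α_2. Error position i = 2.
  Consistency check: S_2/S_1 = 1·3 = 3 ≡ 3 = α_err ✓ (single-error assumption holds).
Step 4: error magnitude e = S_0/v_2 = S_0·∏_{j≠2}(α_2 − α_j) = 3·5 = 15 ≡ 2 (mod 13).
Step 5: correct position 2: c_2 = r_2 − e = 8 − 2 ≡ 6 (mod 13). Hence c = [12, 6, 4, 9, 8].
  Check: interpolating c through the α_i gives m(x) = 1 + 6·x (degree < 2) with m(α_i) = c_i for every i, so c is indeed a codeword.


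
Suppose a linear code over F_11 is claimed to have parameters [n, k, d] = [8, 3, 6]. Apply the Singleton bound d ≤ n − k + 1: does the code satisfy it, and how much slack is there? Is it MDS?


Singleton RHS = n − k + 1 = 6, slack = 0, bound satisfied, MDS.

Singleton bound: d ≤ n − k + 1.
Here n = 8, k = 3, so n − k + 1 = 6.
Given d = 6, check d ≤ 6: YES.
Slack = (n − k + 1) − d = 0.
The code is MDS (slack = 0).
Description: the claimed parameters are [8, 3, 6]_11; such a code would be MDS (meets Singleton bound).


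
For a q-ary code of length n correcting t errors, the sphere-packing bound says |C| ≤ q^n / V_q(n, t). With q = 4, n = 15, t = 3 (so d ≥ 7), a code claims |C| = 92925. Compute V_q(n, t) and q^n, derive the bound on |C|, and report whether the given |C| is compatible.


V_q(n, t) = 13276, q^n = 1073741824, Hamming bound = 80878, |C| = 92925 > bound (violated).

Step 1: Compute V_q(n, t) = Σ_{j=0}^3 C(n, j) (q−1)^j.
  j = 0: C(15,0)·(3)^0 = 1·1 = 1.
  j = 1: C(15,1)·(3)^1 = 15·3 = 45.
  j = 2: C(15,2)·(3)^2 = 105·9 = 945.
  j = 3: C(15,3)·(3)^3 = 455·27 = 12285.
  V_q(n, t) = 1 + 45 + 945 + 12285 = 13276.
Step 2: q^n = 4^15 = 1073741824.
Step 3: Hamming bound ⌊q^n / V_q(n,t)⌋ = ⌊1073741824/13276⌋ = 80878.
Step 4: Compare |C| = 92925 to 80878: violated.
The claimed |C| lies above the Hamming bound, so no 4-ary code of length 15 with d ≥ 7 can have 92925 codewords.


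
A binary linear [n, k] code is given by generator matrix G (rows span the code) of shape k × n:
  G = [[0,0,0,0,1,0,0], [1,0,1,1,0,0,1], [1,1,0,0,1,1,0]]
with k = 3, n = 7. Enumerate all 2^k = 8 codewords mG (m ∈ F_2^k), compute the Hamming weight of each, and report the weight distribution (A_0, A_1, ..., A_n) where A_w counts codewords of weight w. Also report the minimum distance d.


Weight distribution: A_0 = 1, A_1 = 1, A_3 = 1, A_4 = 2, A_5 = 2, A_6 = 1. Minimum distance d = 1.

Enumerate all 2^3 = 8 messages m ∈ F_2^3.
For each, compute codeword c = mG in F_2^7, then tally its weight.
  m = 000 → c = 0000000, weight = 0.
  m = 100 → c = 0000100, weight = 1.
  m = 010 → c = 1011001, weight = 4.
  m = 110 → c = 1011101, weight = 5.
  m = 001 → c = 1100110, weight = 4.
  m = 101 → c = 1100010, weight = 3.
  m = 011 → c = 0111111, weight = 6.
  m = 111 → c = 0111011, weight = 5.
Tally weights:
  weight 0: 1 codewords.
  weight 1: 1 codewords.
  weight 3: 1 codewords.
  weight 4: 2 codewords.
  weight 5: 2 codewords.
  weight 6: 1 codewords.
Minimum distance d = smallest w > 0 with A_w > 0 = 1.
Sanity: Σ A_w = 8 = 2^3 = 8 ✓.


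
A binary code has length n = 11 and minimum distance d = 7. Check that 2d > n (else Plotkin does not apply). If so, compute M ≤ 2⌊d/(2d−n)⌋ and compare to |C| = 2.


Plotkin bound M ≤ 4; given |C| = 2 ≤ bound (satisfied).

Check applicability: 2d = 14, n = 11.
2d − n = 3 > 0, so Plotkin applies.
Compute d/(2d−n) = 7/3 ≈ 2.3333.
⌊d/(2d−n)⌋ = 2.
Plotkin bound: M ≤ 2·2 = 4.
Given |C| = 2, check: satisfied.
This |C| is below the Plotkin bound.


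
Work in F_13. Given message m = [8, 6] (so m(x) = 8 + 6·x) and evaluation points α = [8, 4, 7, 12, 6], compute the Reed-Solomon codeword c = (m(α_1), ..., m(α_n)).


c = [4, 6, 11, 2, 5]

Message polynomial: m(x) = 8 + 6·x (mod 13).
For each evaluation point α_i, compute m(α_i) mod 13:
  α_1 = 8: Horner steps 6 → 4, so m(8) = 4.
  α_2 = 4: Horner steps 6 → 6, so m(4) = 6.
  α_3 = 7: Horner steps 6 → 11, so m(7) = 11.
  α_4 = 12: Horner steps 6 → 2, so m(12) = 2.
  α_5 = 6: Horner steps 6 → 5, so m(6) = 5.
Codeword c = [4, 6, 11, 2, 5] ∈ F_13^5.


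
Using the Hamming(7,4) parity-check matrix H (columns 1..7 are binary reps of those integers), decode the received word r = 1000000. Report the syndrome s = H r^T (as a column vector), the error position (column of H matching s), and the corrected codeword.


s = (0, 0, 1)^T, error position = 1, corrected codeword c = 0000000

Compute s = H r^T mod 2 one row at a time:
  s_1 = 0 + 0 + 0 + 0 = 0 ≡ 0 (mod 2).
  s_2 = 0 + 0 + 0 + 0 = 0 ≡ 0 (mod 2).
  s_3 = 1 + 0 + 0 + 0 = 1 ≡ 1 (mod 2).
s = (0, 0, 1)^T — this equals column 1 of H (binary 001), so error is at position 1.
Correct: flip bit 1 of r = 1000000 to get c = 0000000.


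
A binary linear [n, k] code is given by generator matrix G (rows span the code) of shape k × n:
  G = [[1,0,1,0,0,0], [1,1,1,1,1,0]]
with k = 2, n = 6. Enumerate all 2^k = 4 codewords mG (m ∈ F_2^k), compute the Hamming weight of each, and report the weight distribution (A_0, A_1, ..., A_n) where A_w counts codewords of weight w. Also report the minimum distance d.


Weight distribution: A_0 = 1, A_2 = 1, A_3 = 1, A_5 = 1. Minimum distance d = 2.

Enumerate all 2^2 = 4 messages m ∈ F_2^2.
For each, compute codeword c = mG in F_2^6, then tally its weight.
  m = 00 → c = 000000, weight = 0.
  m = 10 → c = 101000, weight = 2.
  m = 01 → c = 111110, weight = 5.
  m = 11 → c = 010110, weight = 3.
Tally weights:
  weight 0: 1 codewords.
  weight 2: 1 codewords.
  weight 3: 1 codewords.
  weight 5: 1 codewords.
Minimum distance d = smallest w > 0 with A_w > 0 = 2.
Sanity: Σ A_w = 4 = 2^2 = 4 ✓.


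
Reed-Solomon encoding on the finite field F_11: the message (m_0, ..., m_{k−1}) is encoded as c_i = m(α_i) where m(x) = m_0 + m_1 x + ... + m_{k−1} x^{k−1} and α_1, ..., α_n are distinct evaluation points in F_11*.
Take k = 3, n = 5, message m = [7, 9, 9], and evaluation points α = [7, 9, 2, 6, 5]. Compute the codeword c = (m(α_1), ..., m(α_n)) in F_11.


c = [5, 3, 6, 0, 2]

Message polynomial: m(x) = 7 + 9·x + 9·x^2 (mod 11).
For each evaluation point α_i, compute m(α_i) mod 11:
  α_1 = 7: Horner steps 9 → 6 → 5, so m(7) = 5.
  α_2 = 9: Horner steps 9 → 2 → 3, so m(9) = 3.
  α_3 = 2: Horner steps 9 → 5 → 6, so m(2) = 6.
  α_4 = 6: Horner steps 9 → 8 → 0, so m(6) = 0.
  α_5 = 5: Horner steps 9 → 10 → 2, so m(5) = 2.
Codeword c = [5, 3, 6, 0, 2] ∈ F_11^5.


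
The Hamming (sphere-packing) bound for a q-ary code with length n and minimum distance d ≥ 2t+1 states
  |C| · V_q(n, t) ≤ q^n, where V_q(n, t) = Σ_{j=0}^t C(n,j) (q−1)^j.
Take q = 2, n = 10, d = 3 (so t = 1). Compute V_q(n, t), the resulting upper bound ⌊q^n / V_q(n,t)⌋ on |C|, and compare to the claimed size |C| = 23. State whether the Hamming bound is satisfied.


V_q(n, t) = 11, q^n = 1024, Hamming bound = 93, |C| = 23 ≤ bound (satisfied).

Step 1: Compute V_q(n, t) = Σ_{j=0}^1 C(n, j) (q−1)^j.
  j = 0: C(10,0)·(1)^0 = 1·1 = 1.
  j = 1: C(10,1)·(1)^1 = 10·1 = 10.
  V_q(n, t) = 1 + 10 = 11.
Step 2: q^n = 2^10 = 1024.
Step 3: Hamming bound ⌊q^n / V_q(n,t)⌋ = ⌊1024/11⌋ = 93.
Step 4: Compare |C| = 23 to 93: satisfied.
The claimed |C| lies below the Hamming bound.


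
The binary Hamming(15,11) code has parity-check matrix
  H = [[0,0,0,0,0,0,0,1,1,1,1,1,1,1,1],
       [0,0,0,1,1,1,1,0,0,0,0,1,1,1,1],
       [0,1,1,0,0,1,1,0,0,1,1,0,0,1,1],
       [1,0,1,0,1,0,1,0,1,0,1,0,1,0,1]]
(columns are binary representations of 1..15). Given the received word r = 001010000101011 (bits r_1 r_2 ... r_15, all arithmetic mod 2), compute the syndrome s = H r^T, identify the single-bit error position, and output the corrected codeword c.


s = (0, 0, 0, 1)^T, error position = 1, corrected codeword c = 101010000101011

Compute s = H r^T mod 2 one row at a time:
  s_1 = 0 + 0 + 1 + 0 + 1 + 0 + 1 + 1 = 4 ≡ 0 (mod 2).
  s_2 = 0 + 1 + 0 + 0 + 1 + 0 + 1 + 1 = 4 ≡ 0 (mod 2).
  s_3 = 0 + 1 + 0 + 0 + 1 + 0 + 1 + 1 = 4 ≡ 0 (mod 2).
  s_4 = 0 + 1 + 1 + 0 + 0 + 0 + 0 + 1 = 3 ≡ 1 (mod 2).
s = (0, 0, 0, 1)^T — this equals column 1 of H (binary 0001), so error is at position 1.
Correct: flip bit 1 of r = 001010000101011 to get c = 101010000101011.


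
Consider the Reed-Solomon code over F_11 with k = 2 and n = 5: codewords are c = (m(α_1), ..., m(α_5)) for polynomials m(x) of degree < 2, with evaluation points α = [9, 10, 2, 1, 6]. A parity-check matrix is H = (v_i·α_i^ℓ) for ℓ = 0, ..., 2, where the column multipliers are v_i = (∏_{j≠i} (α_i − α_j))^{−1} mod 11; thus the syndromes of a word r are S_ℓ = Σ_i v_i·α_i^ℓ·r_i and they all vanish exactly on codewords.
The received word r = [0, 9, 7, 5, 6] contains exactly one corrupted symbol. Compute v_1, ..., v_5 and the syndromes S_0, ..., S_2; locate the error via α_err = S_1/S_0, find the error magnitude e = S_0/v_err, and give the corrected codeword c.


S = (10, 9, 7), error at position 3, error magnitude e = 4, c = [0, 9, 3, 5, 6].

Step 1: column multipliers v_i = (∏_{j≠i}(α_i − α_j))^{−1} mod 11.
  i = 1 (α = 9): (9−10)(9−2)(9−1)(9−6) = (−1)·7·8·3 = −168 ≡ 8, so v_1 = 8^{−1} = 7 (mod 11).
  i = 2 (α = 10): (10−9)(10−2)(10−1)(10−6) = 1·8·9·4 = 288 ≡ 2, so v_2 = 2^{−1} = 6 (mod 11).
  i = 3 (α = 2): (2−9)(2−10)(2−1)(2−6) = (−7)·(−8)·1·(−4) = −224 ≡ 7, so v_3 = 7^{−1} = 8 (mod 11).
  i = 4 (α = 1): (1−9)(1−10)(1−2)(1−6) = (−8)·(−9)·(−1)·(−5) = 360 ≡ 8, so v_4 = 8^{−1} = 7 (mod 11).
  i = 5 (α = 6): (6−9)(6−10)(6−2)(6−1) = (−3)·(−4)·4·5 = 240 ≡ 9, so v_5 = 9^{−1} = 5 (mod 11).
  v = [7, 6, 8, 7, 5].
Step 2: syndromes of r = [0, 9, 7, 5, 6] (all sums mod 11).
  S_0 = Σ v_i r_i = 7·0 + 6·9 + 8·7 + 7·5 + 5·6 = 175 ≡ 10.
  S_1 = Σ v_i α_i r_i = 7·9·0 + 6·10·9 + 8·2·7 + 7·1·5 + 5·6·6 = 867 ≡ 9.
  α_i^2 mod 11 = [4, 1, 4, 1, 3].
  S_2 = Σ v_i α_i^2 r_i = 7·4·0 + 6·1·9 + 8·4·7 + 7·1·5 + 5·3·6 = 403 ≡ 7.
  S = (10, 9, 7) ≠ 0, so r is not a codeword (an error is present).
Step 3: locate the error. For a single error e at position i, S_ℓ = v_i·e·α_i^ℓ, so α_err = S_1/S_0.
  S_0^{−1} = 10^{−1} = 10 (mod 11), so α_err = 9·10 = 90 ≡ 2 = α_3. Error position i = 3.
  Consistency check: S_2/S_1 = 7·5 = 35 ≡ 2 = α_err ✓ (single-error assumption holds).
Step 4: error magnitude e = S_0/v_3 = S_0·∏_{j≠3}(α_3 − α_j) = 10·7 = 70 ≡ 4 (mod 11).
Step 5: correct position 3: c_3 = r_3 − e = 7 − 4 ≡ 3 (mod 11). Hence c = [0, 9, 3, 5, 6].
  Check: interpolating c through the α_i gives m(x) = 7 + 9·x (degree < 2) with m(α_i) = c_i for every i, so c is indeed a codeword.


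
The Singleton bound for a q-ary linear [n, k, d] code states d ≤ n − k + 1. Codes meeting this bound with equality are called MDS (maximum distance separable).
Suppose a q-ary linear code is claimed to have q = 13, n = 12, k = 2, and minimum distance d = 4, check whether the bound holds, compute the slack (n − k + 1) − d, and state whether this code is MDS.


Singleton RHS = n − k + 1 = 11, slack = 7, bound satisfied, not MDS.

Singleton bound: d ≤ n − k + 1.
Here n = 12, k = 2, so n − k + 1 = 11.
Given d = 4, check d ≤ 11: YES.
Slack = (n − k + 1) − d = 7.
The code is NOT MDS (slack = 7 > 0).
Description: the claimed parameters are [12, 2, 4]_13; such a code would be non-MDS.
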